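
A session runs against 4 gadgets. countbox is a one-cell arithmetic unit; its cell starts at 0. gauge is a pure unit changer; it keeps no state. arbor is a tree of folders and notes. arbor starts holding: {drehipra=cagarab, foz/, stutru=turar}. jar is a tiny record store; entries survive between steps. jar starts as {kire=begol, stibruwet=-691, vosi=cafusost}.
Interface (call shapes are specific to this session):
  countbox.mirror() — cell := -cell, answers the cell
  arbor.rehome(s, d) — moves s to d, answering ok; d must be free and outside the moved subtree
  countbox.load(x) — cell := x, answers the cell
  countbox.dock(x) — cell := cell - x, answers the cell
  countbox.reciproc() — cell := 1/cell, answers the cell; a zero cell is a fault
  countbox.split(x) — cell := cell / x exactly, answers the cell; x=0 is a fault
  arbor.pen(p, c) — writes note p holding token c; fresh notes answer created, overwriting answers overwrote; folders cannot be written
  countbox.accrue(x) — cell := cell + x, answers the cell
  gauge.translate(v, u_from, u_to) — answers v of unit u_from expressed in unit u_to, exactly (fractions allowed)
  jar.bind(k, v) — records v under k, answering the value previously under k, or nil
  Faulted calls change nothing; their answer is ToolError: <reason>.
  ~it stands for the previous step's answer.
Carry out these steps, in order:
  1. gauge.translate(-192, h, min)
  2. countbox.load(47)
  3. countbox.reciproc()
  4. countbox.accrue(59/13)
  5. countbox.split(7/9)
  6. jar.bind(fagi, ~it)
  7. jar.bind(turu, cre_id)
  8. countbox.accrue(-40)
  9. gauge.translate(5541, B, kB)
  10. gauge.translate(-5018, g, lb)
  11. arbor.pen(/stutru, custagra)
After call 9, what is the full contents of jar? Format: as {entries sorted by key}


I run translate with v: -192, u_from: h, u_to: min, which returns -11520.
Using load with x: 47, and see 47.
I try reciproc(): 1/47.
Calling accrue with x: 59/13, — result: 2786/611.
I invoke split with x: 7/9, and see 3582/611.
I run bind with k: fagi, v: ~it, giving nil.
Invoking bind with k: turu, v: cre_id: nil.
I try accrue with x: -40, giving -20858/611.
Invoking translate with v: 5541, u_from: B, u_to: kB, → 5541/1000.
Using translate with v: -5018, u_from: g, u_to: lb, which returns -501800000/45359237.
Using pen with p: /stutru, c: custagra, which returns overwrote.

Answer: {fagi=3582/611, kire=begol, stibruwet=-691, turu=cre_id, vosi=cafusost}


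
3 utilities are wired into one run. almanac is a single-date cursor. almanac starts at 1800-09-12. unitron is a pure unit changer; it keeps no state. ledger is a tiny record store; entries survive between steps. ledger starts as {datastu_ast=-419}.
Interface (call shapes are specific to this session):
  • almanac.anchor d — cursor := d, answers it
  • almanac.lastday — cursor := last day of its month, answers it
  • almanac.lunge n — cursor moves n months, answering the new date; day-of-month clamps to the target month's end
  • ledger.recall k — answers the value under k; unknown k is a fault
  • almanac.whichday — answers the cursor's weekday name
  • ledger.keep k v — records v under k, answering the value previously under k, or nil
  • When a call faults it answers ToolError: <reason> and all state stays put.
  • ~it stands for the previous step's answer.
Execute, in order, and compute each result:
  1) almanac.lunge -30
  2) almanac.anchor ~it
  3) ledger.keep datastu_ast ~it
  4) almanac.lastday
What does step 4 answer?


Answer: 1798-03-31

Derivation:
>>> almanac.lunge n='-30'
  1798-03-12
>>> almanac.anchor d='~it'
  1798-03-12
>>> ledger.keep k='datastu_ast' v='~it'
  -419
>>> almanac.lastday
  1798-03-31


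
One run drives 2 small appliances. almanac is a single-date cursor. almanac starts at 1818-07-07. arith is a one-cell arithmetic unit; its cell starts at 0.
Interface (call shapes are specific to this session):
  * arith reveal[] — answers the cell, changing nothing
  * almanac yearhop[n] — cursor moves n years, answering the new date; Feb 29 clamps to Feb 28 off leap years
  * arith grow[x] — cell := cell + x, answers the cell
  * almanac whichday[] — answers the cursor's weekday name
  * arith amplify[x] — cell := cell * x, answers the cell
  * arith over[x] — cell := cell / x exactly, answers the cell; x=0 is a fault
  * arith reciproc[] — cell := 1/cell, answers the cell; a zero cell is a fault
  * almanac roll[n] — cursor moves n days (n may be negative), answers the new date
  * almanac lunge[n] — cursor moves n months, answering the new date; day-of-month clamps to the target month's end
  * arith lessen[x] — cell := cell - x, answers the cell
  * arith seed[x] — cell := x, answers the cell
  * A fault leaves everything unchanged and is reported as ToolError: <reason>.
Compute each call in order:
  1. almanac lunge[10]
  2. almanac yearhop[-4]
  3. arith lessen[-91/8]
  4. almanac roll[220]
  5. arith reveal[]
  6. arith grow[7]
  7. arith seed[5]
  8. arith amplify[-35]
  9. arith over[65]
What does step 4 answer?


[in] almanac lunge n: 10
  1819-05-07
[in] almanac yearhop n: -4
  1815-05-07
[in] arith lessen x: -91/8
  91/8
[in] almanac roll n: 220
  1815-12-13
[in] arith reveal
  91/8
[in] arith grow x: 7
  147/8
[in] arith seed x: 5
  5
[in] arith amplify x: -35
  -175
[in] arith over x: 65
  -35/13

Answer: 1815-12-13


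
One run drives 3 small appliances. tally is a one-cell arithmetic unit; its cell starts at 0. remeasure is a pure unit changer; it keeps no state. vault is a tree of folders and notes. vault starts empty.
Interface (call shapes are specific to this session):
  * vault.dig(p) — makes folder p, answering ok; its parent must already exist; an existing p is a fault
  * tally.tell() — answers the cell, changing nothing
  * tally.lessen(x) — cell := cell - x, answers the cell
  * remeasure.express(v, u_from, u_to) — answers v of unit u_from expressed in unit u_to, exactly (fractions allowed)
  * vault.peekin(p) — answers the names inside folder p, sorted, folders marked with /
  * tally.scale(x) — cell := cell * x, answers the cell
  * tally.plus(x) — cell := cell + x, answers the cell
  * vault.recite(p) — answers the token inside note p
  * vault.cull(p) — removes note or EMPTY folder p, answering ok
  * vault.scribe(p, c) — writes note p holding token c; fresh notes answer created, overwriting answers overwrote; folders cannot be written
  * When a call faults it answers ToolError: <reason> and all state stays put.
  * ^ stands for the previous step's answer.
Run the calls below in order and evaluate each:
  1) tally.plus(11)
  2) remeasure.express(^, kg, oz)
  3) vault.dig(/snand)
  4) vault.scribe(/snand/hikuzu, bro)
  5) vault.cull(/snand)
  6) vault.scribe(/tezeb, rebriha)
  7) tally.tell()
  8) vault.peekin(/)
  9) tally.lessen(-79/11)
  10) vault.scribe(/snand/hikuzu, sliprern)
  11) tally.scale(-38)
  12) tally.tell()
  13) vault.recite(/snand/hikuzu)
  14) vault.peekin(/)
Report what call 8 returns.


Answer: [snand/, tezeb]

Derivation:
Act: tally.plus[x→11]
Obs: 11
Act: remeasure.express[v→^; u_from→kg; u_to→oz]
Obs: 1600000000/4123567
Act: vault.dig[p→/snand]
Obs: ok
Act: vault.scribe[p→/snand/hikuzu; c→bro]
Obs: created
Act: vault.cull[p→/snand]
Obs: ToolError: not empty
Act: vault.scribe[p→/tezeb; c→rebriha]
Obs: created
Act: tally.tell[]
Obs: 11
Act: vault.peekin[p→/]
Obs: [snand/, tezeb]
Act: tally.lessen[x→-79/11]
Obs: 200/11
Act: vault.scribe[p→/snand/hikuzu; c→sliprern]
Obs: overwrote
Act: tally.scale[x→-38]
Obs: -7600/11
Act: tally.tell[]
Obs: -7600/11
Act: vault.recite[p→/snand/hikuzu]
Obs: sliprern
Act: vault.peekin[p→/]
Obs: [snand/, tezeb]


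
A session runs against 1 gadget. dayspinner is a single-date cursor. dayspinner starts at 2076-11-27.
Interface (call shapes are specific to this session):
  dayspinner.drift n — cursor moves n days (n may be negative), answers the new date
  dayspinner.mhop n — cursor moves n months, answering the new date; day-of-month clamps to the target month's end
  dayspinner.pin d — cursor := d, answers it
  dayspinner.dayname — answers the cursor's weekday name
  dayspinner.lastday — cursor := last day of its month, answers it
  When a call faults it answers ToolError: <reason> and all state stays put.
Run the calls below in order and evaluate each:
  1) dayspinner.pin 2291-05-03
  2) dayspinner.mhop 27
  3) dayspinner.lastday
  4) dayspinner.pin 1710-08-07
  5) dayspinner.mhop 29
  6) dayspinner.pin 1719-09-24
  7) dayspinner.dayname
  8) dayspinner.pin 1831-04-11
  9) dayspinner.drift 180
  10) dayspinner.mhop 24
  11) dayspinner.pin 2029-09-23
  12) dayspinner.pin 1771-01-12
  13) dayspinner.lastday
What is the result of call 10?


% dayspinner.pin(d→2291-05-03) -> 2291-05-03
% dayspinner.mhop(n→27) -> 2293-08-03
% dayspinner.lastday() -> 2293-08-31
% dayspinner.pin(d→1710-08-07) -> 1710-08-07
% dayspinner.mhop(n→29) -> 1713-01-07
% dayspinner.pin(d→1719-09-24) -> 1719-09-24
% dayspinner.dayname() -> Sunday
% dayspinner.pin(d→1831-04-11) -> 1831-04-11
% dayspinner.drift(n→180) -> 1831-10-08
% dayspinner.mhop(n→24) -> 1833-10-08
% dayspinner.pin(d→2029-09-23) -> 2029-09-23
% dayspinner.pin(d→1771-01-12) -> 1771-01-12
% dayspinner.lastday() -> 1771-01-31

Answer: 1833-10-08


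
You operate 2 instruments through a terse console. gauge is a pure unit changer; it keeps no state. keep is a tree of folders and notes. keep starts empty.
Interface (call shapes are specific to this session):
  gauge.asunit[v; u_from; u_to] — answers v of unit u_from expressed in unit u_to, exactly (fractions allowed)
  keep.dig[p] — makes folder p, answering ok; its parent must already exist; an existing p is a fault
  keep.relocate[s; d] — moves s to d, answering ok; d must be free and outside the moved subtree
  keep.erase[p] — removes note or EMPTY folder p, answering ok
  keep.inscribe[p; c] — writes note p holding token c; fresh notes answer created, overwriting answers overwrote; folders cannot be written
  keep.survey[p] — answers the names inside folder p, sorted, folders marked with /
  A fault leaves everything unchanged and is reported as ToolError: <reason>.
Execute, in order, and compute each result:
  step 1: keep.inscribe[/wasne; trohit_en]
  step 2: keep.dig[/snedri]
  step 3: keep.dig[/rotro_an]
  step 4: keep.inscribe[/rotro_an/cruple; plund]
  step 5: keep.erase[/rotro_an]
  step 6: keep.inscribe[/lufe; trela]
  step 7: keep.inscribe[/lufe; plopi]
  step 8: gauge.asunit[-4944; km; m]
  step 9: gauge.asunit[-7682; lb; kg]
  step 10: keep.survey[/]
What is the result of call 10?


Answer: [lufe, rotro_an/, snedri/, wasne]

Derivation:
-> keep.inscribe(/wasne, trohit_en)
<- created
-> keep.dig(/snedri)
<- ok
-> keep.dig(/rotro_an)
<- ok
-> keep.inscribe(/rotro_an/cruple, plund)
<- created
-> keep.erase(/rotro_an)
<- ToolError: not empty
-> keep.inscribe(/lufe, trela)
<- created
-> keep.inscribe(/lufe, plopi)
<- overwrote
-> gauge.asunit(-4944, km, m)
<- -4944000
-> gauge.asunit(-7682, lb, kg)
<- -174224829317/50000000
-> keep.survey(/)
<- [lufe, rotro_an/, snedri/, wasne]


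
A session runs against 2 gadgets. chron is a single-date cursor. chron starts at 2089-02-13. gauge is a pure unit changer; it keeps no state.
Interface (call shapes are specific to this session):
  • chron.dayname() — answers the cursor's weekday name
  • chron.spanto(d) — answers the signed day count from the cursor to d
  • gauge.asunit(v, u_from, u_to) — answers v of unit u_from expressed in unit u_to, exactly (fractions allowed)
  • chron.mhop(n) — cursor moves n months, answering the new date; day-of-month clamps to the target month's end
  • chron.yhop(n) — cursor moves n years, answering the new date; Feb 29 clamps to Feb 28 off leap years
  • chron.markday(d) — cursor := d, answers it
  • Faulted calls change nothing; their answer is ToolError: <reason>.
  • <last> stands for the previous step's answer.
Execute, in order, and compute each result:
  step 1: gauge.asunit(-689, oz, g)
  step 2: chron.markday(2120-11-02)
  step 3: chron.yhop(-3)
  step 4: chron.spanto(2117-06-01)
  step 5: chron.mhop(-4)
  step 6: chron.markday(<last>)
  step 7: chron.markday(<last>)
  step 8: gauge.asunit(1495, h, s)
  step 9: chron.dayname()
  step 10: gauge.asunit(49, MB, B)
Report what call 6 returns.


% asunit -689 oz g
= -31252514293/1600000
% markday 2120-11-02
= 2120-11-02
% yhop -3
= 2117-11-02
% spanto 2117-06-01
= -154
% mhop -4
= 2117-07-02
% markday <last>
= 2117-07-02
% markday <last>
= 2117-07-02
% asunit 1495 h s
= 5382000
% dayname
= Friday
% asunit 49 MB B
= 49000000

Answer: 2117-07-02


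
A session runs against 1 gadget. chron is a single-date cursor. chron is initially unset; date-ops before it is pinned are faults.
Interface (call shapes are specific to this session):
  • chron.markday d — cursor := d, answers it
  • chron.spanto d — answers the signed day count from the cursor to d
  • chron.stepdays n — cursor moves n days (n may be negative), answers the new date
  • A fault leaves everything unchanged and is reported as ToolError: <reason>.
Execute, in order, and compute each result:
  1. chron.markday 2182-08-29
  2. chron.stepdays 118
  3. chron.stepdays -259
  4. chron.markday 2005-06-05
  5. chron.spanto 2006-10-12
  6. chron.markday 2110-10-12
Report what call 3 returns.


Answer: 2182-04-10

Derivation:
Calling chron.markday passing d=2182-08-29, which returns 2182-08-29.
Now I run chron.stepdays passing n=118: 2182-12-25.
Next I call chron.stepdays passing n=-259, which returns 2182-04-10.
I invoke chron.markday passing d=2005-06-05, — result: 2005-06-05.
Invoking chron.spanto passing d=2006-10-12, giving 494.
Now I run chron.markday passing d=2110-10-12, and get 2110-10-12.


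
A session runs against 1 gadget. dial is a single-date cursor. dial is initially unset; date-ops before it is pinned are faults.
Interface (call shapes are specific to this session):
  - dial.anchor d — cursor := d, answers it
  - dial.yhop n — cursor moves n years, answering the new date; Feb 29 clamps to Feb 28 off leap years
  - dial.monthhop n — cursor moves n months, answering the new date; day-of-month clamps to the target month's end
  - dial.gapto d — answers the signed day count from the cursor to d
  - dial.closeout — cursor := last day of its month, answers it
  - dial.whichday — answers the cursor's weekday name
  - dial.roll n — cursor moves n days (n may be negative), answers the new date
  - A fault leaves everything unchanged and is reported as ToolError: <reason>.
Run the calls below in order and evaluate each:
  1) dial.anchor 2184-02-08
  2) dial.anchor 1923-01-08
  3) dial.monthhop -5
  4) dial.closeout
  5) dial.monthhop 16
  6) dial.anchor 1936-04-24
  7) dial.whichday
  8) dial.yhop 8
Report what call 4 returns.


Answer: 1922-08-31

Derivation:
~$ dial.anchor d: 2184-02-08
  2184-02-08
~$ dial.anchor d: 1923-01-08
  1923-01-08
~$ dial.monthhop n: -5
  1922-08-08
~$ dial.closeout
  1922-08-31
~$ dial.monthhop n: 16
  1923-12-31
~$ dial.anchor d: 1936-04-24
  1936-04-24
~$ dial.whichday
  Friday
~$ dial.yhop n: 8
  1944-04-24


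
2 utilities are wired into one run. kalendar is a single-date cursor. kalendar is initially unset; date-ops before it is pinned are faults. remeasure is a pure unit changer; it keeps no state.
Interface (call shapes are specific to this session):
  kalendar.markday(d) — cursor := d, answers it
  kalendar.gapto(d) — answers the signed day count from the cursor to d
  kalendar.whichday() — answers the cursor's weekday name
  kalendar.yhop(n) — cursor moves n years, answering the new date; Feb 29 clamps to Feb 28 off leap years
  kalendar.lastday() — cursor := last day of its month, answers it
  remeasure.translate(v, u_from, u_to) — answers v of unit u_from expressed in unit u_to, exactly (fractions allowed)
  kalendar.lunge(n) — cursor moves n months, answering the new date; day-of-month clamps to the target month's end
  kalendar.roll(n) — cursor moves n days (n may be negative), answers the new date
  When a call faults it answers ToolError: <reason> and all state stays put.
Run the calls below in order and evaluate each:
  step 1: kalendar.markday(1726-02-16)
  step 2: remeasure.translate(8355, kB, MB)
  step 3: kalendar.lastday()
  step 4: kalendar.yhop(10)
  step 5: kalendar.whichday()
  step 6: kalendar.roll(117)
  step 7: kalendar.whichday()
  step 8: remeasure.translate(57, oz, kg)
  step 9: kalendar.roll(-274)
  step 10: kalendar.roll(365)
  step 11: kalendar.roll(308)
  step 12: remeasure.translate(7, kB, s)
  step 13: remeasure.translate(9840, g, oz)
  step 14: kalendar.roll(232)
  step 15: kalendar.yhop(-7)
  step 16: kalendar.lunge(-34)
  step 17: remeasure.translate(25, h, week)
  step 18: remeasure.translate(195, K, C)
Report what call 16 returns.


Answer: 1728-05-17

Derivation:
Step: kalendar.markday[1726-02-16]
Result: 1726-02-16
Step: remeasure.translate[8355; kB; MB]
Result: 1671/200
Step: kalendar.lastday[]
Result: 1726-02-28
Step: kalendar.yhop[10]
Result: 1736-02-28
Step: kalendar.whichday[]
Result: Tuesday
Step: kalendar.roll[117]
Result: 1736-06-24
Step: kalendar.whichday[]
Result: Sunday
Step: remeasure.translate[57; oz; kg]
Result: 2585476509/1600000000
Step: kalendar.roll[-274]
Result: 1735-09-24
Step: kalendar.roll[365]
Result: 1736-09-23
Step: kalendar.roll[308]
Result: 1737-07-28
Step: remeasure.translate[7; kB; s]
Result: ToolError: incompatible units
Step: remeasure.translate[9840; g; oz]
Result: 15744000000/45359237
Step: kalendar.roll[232]
Result: 1738-03-17
Step: kalendar.yhop[-7]
Result: 1731-03-17
Step: kalendar.lunge[-34]
Result: 1728-05-17
Step: remeasure.translate[25; h; week]
Result: 25/168
Step: remeasure.translate[195; K; C]
Result: -1563/20


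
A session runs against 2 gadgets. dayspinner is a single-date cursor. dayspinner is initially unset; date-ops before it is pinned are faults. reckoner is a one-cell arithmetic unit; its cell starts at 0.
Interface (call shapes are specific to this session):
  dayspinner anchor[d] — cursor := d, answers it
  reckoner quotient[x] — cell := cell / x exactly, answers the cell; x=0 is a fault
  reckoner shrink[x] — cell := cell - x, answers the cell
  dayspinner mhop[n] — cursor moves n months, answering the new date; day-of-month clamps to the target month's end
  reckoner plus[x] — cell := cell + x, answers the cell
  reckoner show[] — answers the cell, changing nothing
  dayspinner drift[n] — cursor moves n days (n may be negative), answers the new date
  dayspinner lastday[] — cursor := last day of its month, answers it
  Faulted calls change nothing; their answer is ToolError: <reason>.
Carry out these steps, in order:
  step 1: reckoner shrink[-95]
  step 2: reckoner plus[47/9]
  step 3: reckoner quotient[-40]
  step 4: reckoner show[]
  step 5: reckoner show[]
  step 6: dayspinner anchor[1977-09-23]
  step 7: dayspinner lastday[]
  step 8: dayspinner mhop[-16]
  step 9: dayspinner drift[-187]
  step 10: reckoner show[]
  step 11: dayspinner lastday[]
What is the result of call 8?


Answer: 1976-05-30

Derivation:
CALL reckoner shrink[-95]
RET  95
CALL reckoner plus[47/9]
RET  902/9
CALL reckoner quotient[-40]
RET  -451/180
CALL reckoner show[]
RET  -451/180
CALL reckoner show[]
RET  -451/180
CALL dayspinner anchor[1977-09-23]
RET  1977-09-23
CALL dayspinner lastday[]
RET  1977-09-30
CALL dayspinner mhop[-16]
RET  1976-05-30
CALL dayspinner drift[-187]
RET  1975-11-25
CALL reckoner show[]
RET  -451/180
CALL dayspinner lastday[]
RET  1975-11-30


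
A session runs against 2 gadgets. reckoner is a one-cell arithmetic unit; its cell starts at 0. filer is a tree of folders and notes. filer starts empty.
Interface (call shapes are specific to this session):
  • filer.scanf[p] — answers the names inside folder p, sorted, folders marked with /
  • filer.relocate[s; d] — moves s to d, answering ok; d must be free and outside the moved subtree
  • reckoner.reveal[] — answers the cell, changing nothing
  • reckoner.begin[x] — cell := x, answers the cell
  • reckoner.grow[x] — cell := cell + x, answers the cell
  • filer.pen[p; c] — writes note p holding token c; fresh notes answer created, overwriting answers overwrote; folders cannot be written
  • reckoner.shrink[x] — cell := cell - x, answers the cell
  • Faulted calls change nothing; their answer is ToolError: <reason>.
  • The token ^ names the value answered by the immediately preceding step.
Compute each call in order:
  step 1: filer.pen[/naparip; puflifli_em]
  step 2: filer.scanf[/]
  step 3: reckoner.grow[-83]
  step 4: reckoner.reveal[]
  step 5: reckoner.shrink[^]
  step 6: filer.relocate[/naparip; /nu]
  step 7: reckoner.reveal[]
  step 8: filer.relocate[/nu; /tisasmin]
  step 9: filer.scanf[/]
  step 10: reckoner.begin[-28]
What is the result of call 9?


Answer: [tisasmin]

Derivation:
Next I call filer.pen on /naparip, puflifli_em, and get created.
Now I run filer.scanf on /, — result: [naparip].
Invoking reckoner.grow on -83, and get -83.
Invoking reckoner.reveal, yielding -83.
I invoke reckoner.shrink on ^: 0.
I run filer.relocate on /naparip, /nu: ok.
Invoking reckoner.reveal(), and observe 0.
I run filer.relocate on /nu, /tisasmin, yielding ok.
I call filer.scanf on /, which returns [tisasmin].
I call reckoner.begin on -28: -28.


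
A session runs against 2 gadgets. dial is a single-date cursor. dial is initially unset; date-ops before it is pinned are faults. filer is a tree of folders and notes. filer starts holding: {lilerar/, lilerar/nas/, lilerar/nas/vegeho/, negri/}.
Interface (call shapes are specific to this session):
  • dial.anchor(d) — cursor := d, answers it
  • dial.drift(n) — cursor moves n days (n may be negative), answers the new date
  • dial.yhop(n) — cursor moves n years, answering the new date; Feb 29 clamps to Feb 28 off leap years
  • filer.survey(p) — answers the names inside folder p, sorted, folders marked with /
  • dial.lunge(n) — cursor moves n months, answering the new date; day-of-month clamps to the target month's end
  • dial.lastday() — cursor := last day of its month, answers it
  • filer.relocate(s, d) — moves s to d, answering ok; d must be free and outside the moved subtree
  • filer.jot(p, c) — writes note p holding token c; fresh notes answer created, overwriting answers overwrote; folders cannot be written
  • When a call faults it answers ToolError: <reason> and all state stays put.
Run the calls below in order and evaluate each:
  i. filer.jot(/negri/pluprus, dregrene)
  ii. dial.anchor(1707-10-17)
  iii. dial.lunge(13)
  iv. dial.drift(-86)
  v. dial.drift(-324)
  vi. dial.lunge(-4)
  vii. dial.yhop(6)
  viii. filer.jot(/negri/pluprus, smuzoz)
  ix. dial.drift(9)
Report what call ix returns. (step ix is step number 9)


Answer: 1713-06-13

Derivation:
Now I run filer.jot using p→/negri/pluprus, c→dregrene: created.
I call dial.anchor using d→1707-10-17, and see 1707-10-17.
I call dial.lunge using n→13, → 1708-11-17.
I call dial.drift using n→-86, which returns 1708-08-23.
I invoke dial.drift using n→-324, yielding 1707-10-04.
I run dial.lunge using n→-4: 1707-06-04.
I run dial.yhop using n→6: 1713-06-04.
I try filer.jot using p→/negri/pluprus, c→smuzoz, yielding overwrote.
Using dial.drift using n→9, and observe 1713-06-13.


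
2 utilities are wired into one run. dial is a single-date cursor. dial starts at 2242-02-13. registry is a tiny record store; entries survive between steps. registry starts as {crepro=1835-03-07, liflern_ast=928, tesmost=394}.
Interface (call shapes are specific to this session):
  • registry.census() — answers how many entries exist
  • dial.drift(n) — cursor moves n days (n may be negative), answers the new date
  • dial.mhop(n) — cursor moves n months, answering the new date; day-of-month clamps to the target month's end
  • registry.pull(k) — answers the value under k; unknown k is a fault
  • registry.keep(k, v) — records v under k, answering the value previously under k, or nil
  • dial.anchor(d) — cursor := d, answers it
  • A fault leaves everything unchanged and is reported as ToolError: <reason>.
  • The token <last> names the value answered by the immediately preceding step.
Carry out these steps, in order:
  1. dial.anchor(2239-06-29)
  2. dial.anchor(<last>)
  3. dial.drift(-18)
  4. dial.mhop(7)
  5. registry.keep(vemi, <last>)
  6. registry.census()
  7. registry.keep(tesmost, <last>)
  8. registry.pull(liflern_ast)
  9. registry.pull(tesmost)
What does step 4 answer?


> anchor d=2239-06-29
[out] 2239-06-29
> anchor d=<last>
[out] 2239-06-29
> drift n=-18
[out] 2239-06-11
> mhop n=7
[out] 2240-01-11
> keep k=vemi v=<last>
[out] nil
> census
[out] 4
> keep k=tesmost v=<last>
[out] 394
> pull k=liflern_ast
[out] 928
> pull k=tesmost
[out] 4

Answer: 2240-01-11


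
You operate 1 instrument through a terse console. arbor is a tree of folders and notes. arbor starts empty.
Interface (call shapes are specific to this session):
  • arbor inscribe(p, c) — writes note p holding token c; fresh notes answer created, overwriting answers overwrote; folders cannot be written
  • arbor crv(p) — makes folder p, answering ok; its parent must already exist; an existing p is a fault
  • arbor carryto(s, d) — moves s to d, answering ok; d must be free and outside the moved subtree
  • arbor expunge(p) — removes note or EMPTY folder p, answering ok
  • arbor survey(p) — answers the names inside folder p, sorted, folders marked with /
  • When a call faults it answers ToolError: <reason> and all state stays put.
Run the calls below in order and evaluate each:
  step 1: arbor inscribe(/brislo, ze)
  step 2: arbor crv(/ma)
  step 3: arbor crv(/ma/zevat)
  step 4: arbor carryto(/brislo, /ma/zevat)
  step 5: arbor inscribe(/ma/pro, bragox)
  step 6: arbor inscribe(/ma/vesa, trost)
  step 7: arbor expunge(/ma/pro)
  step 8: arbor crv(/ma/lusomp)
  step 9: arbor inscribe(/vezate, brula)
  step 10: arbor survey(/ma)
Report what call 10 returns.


Answer: [lusomp/, vesa, zevat/]

Derivation:
I try arbor inscribe using p='/brislo', c='ze', yielding created.
I try arbor crv using p='/ma', yielding ok.
Next I call arbor crv using p='/ma/zevat', which returns ok.
Now I run arbor carryto using s='/brislo', d='/ma/zevat', yielding ToolError: exists.
I invoke arbor inscribe using p='/ma/pro', c='bragox', → created.
I use arbor inscribe using p='/ma/vesa', c='trost', and observe created.
Then arbor expunge using p='/ma/pro', and get ok.
I invoke arbor crv using p='/ma/lusomp', — result: ok.
Invoking arbor inscribe using p='/vezate', c='brula', which returns created.
Using arbor survey using p='/ma': [lusomp/, vesa, zevat/].


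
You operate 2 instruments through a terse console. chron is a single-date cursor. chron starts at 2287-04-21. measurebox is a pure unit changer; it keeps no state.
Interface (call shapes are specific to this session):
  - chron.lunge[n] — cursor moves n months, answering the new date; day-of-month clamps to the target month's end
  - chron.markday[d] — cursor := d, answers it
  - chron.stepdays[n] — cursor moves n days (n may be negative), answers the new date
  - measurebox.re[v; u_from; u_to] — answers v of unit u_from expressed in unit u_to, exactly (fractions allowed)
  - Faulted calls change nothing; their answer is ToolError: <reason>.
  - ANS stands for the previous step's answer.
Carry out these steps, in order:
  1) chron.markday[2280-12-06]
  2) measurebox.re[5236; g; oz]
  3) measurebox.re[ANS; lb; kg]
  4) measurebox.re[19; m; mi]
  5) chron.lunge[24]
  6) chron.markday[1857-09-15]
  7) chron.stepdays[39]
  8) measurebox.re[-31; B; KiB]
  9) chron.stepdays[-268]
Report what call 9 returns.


Calling chron.markday with d→2280-12-06, giving 2280-12-06.
Calling measurebox.re with v→5236, u_from→g, u_to→oz, and see 108800000/589081.
I use measurebox.re with v→ANS, u_from→lb, u_to→kg, — result: 10472/125.
I use measurebox.re with v→19, u_from→m, u_to→mi, and see 2375/201168.
Using chron.lunge with n→24, and observe 2282-12-06.
Invoking chron.markday with d→1857-09-15, yielding 1857-09-15.
Next I call chron.stepdays with n→39, and see 1857-10-24.
I try measurebox.re with v→-31, u_from→B, u_to→KiB, which returns -31/1024.
Using chron.stepdays with n→-268, yielding 1857-01-29.

Answer: 1857-01-29


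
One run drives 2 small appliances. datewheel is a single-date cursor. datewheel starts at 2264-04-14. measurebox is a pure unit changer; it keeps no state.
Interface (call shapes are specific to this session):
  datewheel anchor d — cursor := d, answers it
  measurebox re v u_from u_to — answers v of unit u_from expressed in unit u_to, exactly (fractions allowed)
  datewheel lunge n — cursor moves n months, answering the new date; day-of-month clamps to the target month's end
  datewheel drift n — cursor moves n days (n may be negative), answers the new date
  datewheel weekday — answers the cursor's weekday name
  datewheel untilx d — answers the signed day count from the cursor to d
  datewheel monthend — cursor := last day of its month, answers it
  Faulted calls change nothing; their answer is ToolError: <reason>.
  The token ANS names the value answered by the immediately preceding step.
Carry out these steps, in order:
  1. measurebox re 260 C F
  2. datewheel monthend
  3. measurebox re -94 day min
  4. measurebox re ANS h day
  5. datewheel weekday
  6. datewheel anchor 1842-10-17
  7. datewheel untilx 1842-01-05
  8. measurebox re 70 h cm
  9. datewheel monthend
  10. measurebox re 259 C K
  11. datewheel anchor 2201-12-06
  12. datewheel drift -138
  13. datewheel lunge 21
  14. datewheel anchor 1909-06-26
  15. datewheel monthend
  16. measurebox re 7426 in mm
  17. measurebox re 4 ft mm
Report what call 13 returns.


→ measurebox re(v=260, u_from=C, u_to=F)
← 500
→ datewheel monthend()
← 2264-04-30
→ measurebox re(v=-94, u_from=day, u_to=min)
← -135360
→ measurebox re(v=ANS, u_from=h, u_to=day)
← -5640
→ datewheel weekday()
← Saturday
→ datewheel anchor(d=1842-10-17)
← 1842-10-17
→ datewheel untilx(d=1842-01-05)
← -285
→ measurebox re(v=70, u_from=h, u_to=cm)
← ToolError: incompatible units
→ datewheel monthend()
← 1842-10-31
→ measurebox re(v=259, u_from=C, u_to=K)
← 10643/20
→ datewheel anchor(d=2201-12-06)
← 2201-12-06
→ datewheel drift(n=-138)
← 2201-07-21
→ datewheel lunge(n=21)
← 2203-04-21
→ datewheel anchor(d=1909-06-26)
← 1909-06-26
→ datewheel monthend()
← 1909-06-30
→ measurebox re(v=7426, u_from=in, u_to=mm)
← 943102/5
→ measurebox re(v=4, u_from=ft, u_to=mm)
← 6096/5

Answer: 2203-04-21


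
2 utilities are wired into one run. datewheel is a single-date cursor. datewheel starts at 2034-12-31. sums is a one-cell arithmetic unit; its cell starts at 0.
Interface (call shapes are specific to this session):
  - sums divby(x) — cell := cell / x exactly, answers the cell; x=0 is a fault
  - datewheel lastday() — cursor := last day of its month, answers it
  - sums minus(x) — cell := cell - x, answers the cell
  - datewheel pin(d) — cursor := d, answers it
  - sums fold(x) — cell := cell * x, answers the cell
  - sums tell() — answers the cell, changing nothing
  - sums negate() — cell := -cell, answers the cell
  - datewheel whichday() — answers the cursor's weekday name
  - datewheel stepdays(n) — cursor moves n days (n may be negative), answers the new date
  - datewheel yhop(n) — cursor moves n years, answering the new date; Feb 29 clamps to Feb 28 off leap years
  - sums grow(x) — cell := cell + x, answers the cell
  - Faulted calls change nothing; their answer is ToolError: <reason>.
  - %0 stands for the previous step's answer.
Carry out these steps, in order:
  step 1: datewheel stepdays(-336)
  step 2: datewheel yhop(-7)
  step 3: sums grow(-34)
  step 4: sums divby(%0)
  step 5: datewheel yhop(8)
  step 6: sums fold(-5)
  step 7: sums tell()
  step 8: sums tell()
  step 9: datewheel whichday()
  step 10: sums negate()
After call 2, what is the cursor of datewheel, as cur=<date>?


Do: datewheel stepdays[n=-336]
See: 2034-01-29
Do: datewheel yhop[n=-7]
See: 2027-01-29
Do: sums grow[x=-34]
See: -34
Do: sums divby[x=%0]
See: 1
Do: datewheel yhop[n=8]
See: 2035-01-29
Do: sums fold[x=-5]
See: -5
Do: sums tell[]
See: -5
Do: sums tell[]
See: -5
Do: datewheel whichday[]
See: Monday
Do: sums negate[]
See: 5

Answer: cur=2027-01-29


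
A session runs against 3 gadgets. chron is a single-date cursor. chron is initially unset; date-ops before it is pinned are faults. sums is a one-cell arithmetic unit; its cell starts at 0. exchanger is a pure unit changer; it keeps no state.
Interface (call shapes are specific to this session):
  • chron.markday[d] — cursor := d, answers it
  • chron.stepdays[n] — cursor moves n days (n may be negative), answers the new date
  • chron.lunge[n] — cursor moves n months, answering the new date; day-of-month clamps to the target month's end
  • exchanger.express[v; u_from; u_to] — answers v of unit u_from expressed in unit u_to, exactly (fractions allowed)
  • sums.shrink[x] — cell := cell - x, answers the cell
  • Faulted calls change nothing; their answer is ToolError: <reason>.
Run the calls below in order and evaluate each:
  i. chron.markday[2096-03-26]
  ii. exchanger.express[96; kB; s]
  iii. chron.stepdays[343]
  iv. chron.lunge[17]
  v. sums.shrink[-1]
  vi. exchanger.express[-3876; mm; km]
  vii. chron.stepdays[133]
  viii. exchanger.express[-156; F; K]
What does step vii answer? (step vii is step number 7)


Calling chron.markday using d: 2096-03-26, and see 2096-03-26.
Invoking exchanger.express using v: 96, u_from: kB, u_to: s, and observe ToolError: incompatible units.
Next I call chron.stepdays using n: 343, yielding 2097-03-04.
Calling chron.lunge using n: 17, and get 2098-08-04.
I call sums.shrink using x: -1, giving 1.
Using exchanger.express using v: -3876, u_from: mm, u_to: km: -969/250000.
Using chron.stepdays using n: 133, → 2098-12-15.
I use exchanger.express using v: -156, u_from: F, u_to: K, giving 30367/180.

Answer: 2098-12-15


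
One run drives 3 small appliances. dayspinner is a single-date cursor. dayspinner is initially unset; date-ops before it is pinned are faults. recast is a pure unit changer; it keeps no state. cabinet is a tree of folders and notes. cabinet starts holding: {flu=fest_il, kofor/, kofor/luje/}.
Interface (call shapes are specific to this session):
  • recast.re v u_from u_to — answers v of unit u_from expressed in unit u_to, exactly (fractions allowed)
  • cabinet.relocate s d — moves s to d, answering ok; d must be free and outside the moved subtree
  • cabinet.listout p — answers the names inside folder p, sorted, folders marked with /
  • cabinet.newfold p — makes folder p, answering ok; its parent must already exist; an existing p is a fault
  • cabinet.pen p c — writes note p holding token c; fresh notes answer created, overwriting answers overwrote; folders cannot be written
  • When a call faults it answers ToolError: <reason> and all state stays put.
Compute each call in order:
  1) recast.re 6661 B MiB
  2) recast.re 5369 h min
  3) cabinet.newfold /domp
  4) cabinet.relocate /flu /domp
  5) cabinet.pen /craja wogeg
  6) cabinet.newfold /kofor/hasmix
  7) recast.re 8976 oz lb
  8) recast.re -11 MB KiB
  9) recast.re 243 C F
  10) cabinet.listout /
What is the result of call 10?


Answer: [craja, domp/, flu, kofor/]

Derivation:
-> re(v=6661, u_from=B, u_to=MiB)
<- 6661/1048576
-> re(v=5369, u_from=h, u_to=min)
<- 322140
-> newfold(p=/domp)
<- ok
-> relocate(s=/flu, d=/domp)
<- ToolError: exists
-> pen(p=/craja, c=wogeg)
<- created
-> newfold(p=/kofor/hasmix)
<- ok
-> re(v=8976, u_from=oz, u_to=lb)
<- 561
-> re(v=-11, u_from=MB, u_to=KiB)
<- -171875/16
-> re(v=243, u_from=C, u_to=F)
<- 2347/5
-> listout(p=/)
<- [craja, domp/, flu, kofor/]


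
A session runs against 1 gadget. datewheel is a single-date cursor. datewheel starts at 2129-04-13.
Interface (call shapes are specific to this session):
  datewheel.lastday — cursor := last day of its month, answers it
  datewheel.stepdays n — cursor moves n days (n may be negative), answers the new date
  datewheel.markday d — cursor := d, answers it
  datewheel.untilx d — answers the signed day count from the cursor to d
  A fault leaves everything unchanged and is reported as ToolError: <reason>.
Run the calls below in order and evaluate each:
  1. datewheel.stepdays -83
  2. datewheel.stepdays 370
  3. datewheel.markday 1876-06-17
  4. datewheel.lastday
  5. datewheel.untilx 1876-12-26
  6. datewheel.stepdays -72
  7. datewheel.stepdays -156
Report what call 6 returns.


Answer: 1876-04-19

Derivation:
Act: datewheel.stepdays[n=-83]
Obs: 2129-01-20
Act: datewheel.stepdays[n=370]
Obs: 2130-01-25
Act: datewheel.markday[d=1876-06-17]
Obs: 1876-06-17
Act: datewheel.lastday[]
Obs: 1876-06-30
Act: datewheel.untilx[d=1876-12-26]
Obs: 179
Act: datewheel.stepdays[n=-72]
Obs: 1876-04-19
Act: datewheel.stepdays[n=-156]
Obs: 1875-11-15


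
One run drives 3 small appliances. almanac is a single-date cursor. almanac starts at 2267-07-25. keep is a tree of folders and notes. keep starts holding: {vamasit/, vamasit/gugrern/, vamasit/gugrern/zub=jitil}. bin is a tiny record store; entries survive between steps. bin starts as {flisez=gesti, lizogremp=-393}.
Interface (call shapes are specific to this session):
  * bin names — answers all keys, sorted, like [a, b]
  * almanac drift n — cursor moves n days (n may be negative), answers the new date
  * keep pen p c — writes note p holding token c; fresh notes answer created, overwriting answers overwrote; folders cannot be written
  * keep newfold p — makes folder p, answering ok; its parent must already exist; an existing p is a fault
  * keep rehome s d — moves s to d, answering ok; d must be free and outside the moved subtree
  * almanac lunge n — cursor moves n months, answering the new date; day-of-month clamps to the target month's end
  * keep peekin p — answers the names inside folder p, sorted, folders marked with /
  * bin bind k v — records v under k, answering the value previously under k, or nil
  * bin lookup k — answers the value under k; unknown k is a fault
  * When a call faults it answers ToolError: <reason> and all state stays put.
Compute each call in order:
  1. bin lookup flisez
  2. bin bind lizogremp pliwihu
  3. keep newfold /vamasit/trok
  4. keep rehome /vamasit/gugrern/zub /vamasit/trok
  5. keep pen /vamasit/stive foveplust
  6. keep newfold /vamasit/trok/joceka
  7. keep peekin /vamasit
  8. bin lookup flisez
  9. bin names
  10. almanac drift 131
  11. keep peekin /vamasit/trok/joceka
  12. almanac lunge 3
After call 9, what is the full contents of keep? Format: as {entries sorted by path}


Answer: {vamasit/, vamasit/gugrern/, vamasit/gugrern/zub=jitil, vamasit/stive=foveplust, vamasit/trok/, vamasit/trok/joceka/}

Derivation:
[in] bin lookup k=flisez
  gesti
[in] bin bind k=lizogremp v=pliwihu
  -393
[in] keep newfold p=/vamasit/trok
  ok
[in] keep rehome s=/vamasit/gugrern/zub d=/vamasit/trok
  ToolError: exists
[in] keep pen p=/vamasit/stive c=foveplust
  created
[in] keep newfold p=/vamasit/trok/joceka
  ok
[in] keep peekin p=/vamasit
  [gugrern/, stive, trok/]
[in] bin lookup k=flisez
  gesti
[in] bin names
  [flisez, lizogremp]
[in] almanac drift n=131
  2267-12-03
[in] keep peekin p=/vamasit/trok/joceka
  []
[in] almanac lunge n=3
  2268-03-03


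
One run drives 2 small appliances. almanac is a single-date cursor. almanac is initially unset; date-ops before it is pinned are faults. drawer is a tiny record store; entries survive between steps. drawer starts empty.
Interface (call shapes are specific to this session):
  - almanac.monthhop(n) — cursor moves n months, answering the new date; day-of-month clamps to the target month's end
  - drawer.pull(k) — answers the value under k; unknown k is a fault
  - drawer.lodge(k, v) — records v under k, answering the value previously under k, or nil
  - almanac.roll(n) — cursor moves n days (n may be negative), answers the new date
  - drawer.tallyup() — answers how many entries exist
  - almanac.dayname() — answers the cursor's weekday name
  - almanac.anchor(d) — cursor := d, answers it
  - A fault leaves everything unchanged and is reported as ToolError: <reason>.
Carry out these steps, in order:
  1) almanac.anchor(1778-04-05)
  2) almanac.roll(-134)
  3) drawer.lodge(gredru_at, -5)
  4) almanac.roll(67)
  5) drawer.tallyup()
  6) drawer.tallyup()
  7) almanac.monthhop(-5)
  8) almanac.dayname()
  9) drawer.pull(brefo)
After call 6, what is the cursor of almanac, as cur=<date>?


Answer: cur=1778-01-28

Derivation:
[in] almanac.anchor d=1778-04-05
[out] 1778-04-05
[in] almanac.roll n=-134
[out] 1777-11-22
[in] drawer.lodge k=gredru_at v=-5
[out] nil
[in] almanac.roll n=67
[out] 1778-01-28
[in] drawer.tallyup
[out] 1
[in] drawer.tallyup
[out] 1
[in] almanac.monthhop n=-5
[out] 1777-08-28
[in] almanac.dayname
[out] Thursday
[in] drawer.pull k=brefo
[out] ToolError: no such key brefo
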